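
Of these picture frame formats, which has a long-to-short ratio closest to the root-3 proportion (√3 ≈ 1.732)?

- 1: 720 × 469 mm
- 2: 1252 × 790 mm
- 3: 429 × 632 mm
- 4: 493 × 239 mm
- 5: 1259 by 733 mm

5

Ratios (long/short): 1 ≈ 1.535; 2 ≈ 1.585; 3 ≈ 1.473; 4 ≈ 2.063; 5 ≈ 1.718.
root-3 ≈ 1.732; option 5 is nearest (Δ 0.014).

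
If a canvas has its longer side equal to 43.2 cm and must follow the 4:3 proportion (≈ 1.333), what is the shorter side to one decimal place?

32.4 cm

4:3 ≈ 1.33333.
Shorter side = 43.2 ÷ 1.33333 ≈ 32.400 → 32.4 cm.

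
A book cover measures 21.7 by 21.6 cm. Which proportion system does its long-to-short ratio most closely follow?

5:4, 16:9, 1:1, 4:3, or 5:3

Ratio = 21.7 / 21.6 ≈ 1.005.
Distances: 5:4 1.250 (Δ 0.245); 16:9 1.778 (Δ 0.773); 1:1 1.000 (Δ 0.005); 4:3 1.333 (Δ 0.328); 5:3 1.667 (Δ 0.662).

1:1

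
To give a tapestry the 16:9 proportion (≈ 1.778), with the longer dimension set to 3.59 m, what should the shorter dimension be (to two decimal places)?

16:9 ≈ 1.77778.
Shorter side = 3.59 ÷ 1.77778 ≈ 2.0194 → 2.02 m.

2.02 m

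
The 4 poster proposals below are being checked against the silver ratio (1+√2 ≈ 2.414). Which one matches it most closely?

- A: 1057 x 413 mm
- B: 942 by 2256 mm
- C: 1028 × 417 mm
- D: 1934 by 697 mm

B

Target silver ratio ≈ 2.414.
A: 2.559 (Δ0.145)  B: 2.395 (Δ0.019)  C: 2.465 (Δ0.051)  D: 2.775 (Δ0.361)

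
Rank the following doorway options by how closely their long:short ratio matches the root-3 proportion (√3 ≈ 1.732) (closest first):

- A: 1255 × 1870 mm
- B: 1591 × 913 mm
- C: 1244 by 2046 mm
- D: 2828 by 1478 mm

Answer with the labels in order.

B, C, D, A

Ratios: A = 1870 / 1255 ≈ 1.490; B = 1591 / 913 ≈ 1.743; C = 2046 / 1244 ≈ 1.645; D = 2828 / 1478 ≈ 1.913.
|Δ from 1.732|: A 0.242; B 0.011; C 0.087; D 0.181.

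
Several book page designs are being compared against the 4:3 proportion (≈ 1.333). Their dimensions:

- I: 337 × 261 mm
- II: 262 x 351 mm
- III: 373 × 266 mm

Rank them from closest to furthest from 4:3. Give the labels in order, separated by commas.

Ratios: I = 337 / 261 ≈ 1.291; II = 351 / 262 ≈ 1.340; III = 373 / 266 ≈ 1.402.
|Δ from 1.333|: I 0.042; II 0.007; III 0.069.

II, I, III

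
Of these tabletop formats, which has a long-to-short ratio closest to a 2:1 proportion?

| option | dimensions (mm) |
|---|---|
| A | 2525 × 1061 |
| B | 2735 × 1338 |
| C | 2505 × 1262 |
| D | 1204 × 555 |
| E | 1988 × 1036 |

C

Target 2:1 ≈ 2.000.
A: 2.380 (Δ0.380)  B: 2.044 (Δ0.044)  C: 1.985 (Δ0.015)  D: 2.169 (Δ0.169)  E: 1.919 (Δ0.081)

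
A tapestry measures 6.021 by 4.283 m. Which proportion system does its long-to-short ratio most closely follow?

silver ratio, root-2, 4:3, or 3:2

root-2

6.021/4.283 ≈ 1.406. Nearest candidates are root-2 (1.414, off by 0.008) and 4:3 (1.333, off by 0.073).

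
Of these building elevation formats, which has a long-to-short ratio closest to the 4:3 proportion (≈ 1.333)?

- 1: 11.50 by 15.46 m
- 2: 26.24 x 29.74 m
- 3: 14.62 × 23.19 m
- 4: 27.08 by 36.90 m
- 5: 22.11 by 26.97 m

Ratios (long/short): 1 ≈ 1.344; 2 ≈ 1.133; 3 ≈ 1.586; 4 ≈ 1.363; 5 ≈ 1.220.
4:3 ≈ 1.333; option 1 is nearest (Δ 0.011).

1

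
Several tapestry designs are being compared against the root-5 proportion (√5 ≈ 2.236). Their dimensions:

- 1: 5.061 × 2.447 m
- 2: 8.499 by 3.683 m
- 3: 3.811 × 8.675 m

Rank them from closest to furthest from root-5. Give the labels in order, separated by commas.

3, 2, 1

Ratios: 1 = 5.061 / 2.447 ≈ 2.068; 2 = 8.499 / 3.683 ≈ 2.308; 3 = 8.675 / 3.811 ≈ 2.276.
|Δ from 2.236|: 1 0.168; 2 0.072; 3 0.040.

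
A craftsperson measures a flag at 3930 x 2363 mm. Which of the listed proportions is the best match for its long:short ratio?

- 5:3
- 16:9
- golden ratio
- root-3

3930/2363 ≈ 1.663. Nearest candidates are 5:3 (1.667, off by 0.004) and golden ratio (1.618, off by 0.045).

5:3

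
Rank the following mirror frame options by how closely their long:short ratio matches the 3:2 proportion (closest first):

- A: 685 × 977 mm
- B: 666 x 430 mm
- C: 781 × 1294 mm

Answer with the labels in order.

B, A, C

Ratios: A = 977 / 685 ≈ 1.426; B = 666 / 430 ≈ 1.549; C = 1294 / 781 ≈ 1.657.
|Δ from 1.500|: A 0.074; B 0.049; C 0.157.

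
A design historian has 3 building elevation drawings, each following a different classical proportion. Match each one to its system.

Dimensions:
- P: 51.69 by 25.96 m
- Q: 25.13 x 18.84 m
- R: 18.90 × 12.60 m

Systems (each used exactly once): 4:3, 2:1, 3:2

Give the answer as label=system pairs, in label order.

P = 51.69/25.96 ≈ 1.991 → 2:1 (2.000)
Q = 25.13/18.84 ≈ 1.334 → 4:3 (1.333)
R = 18.90/12.60 ≈ 1.500 → 3:2 (1.500)

P=2:1, Q=4:3, R=3:2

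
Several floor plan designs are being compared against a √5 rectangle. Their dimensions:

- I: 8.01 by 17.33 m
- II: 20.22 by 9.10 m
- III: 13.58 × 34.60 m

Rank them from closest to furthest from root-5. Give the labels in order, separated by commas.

II, I, III

Ratios: I = 17.33 / 8.01 ≈ 2.164; II = 20.22 / 9.10 ≈ 2.222; III = 34.60 / 13.58 ≈ 2.548.
|Δ from 2.236|: I 0.072; II 0.014; III 0.312.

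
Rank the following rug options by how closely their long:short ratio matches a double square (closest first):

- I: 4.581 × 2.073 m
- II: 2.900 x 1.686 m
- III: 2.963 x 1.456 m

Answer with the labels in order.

I: 4.581/2.073 ≈ 2.210 → |2.210 − 2.000| = 0.210
II: 2.900/1.686 ≈ 1.720 → |1.720 − 2.000| = 0.280
III: 2.963/1.456 ≈ 2.035 → |2.035 − 2.000| = 0.035

III, I, II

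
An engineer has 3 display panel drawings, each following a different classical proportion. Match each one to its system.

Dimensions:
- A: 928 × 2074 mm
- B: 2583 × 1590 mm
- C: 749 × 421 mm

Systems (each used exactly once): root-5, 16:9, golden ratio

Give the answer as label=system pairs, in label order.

A=root-5, B=golden ratio, C=16:9

Ratios: A ≈ 2.235; B ≈ 1.625; C ≈ 1.779.
Targets: root-5 ≈ 2.236; 16:9 ≈ 1.778; golden ratio ≈ 1.618.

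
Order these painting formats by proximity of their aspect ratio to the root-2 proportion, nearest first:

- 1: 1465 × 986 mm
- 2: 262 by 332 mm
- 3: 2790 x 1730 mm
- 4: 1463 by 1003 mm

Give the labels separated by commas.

4, 1, 2, 3

1: 1465/986 ≈ 1.486 → |1.486 − 1.414| = 0.072
2: 332/262 ≈ 1.267 → |1.267 − 1.414| = 0.147
3: 2790/1730 ≈ 1.613 → |1.613 − 1.414| = 0.199
4: 1463/1003 ≈ 1.459 → |1.459 − 1.414| = 0.045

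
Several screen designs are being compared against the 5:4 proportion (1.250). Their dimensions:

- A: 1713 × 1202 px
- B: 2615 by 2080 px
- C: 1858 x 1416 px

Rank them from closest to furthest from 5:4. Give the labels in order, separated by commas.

Ratios: A = 1713 / 1202 ≈ 1.425; B = 2615 / 2080 ≈ 1.257; C = 1858 / 1416 ≈ 1.312.
|Δ from 1.250|: A 0.175; B 0.007; C 0.062.

B, C, A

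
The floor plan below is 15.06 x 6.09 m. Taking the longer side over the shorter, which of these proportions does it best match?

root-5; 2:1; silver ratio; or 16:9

silver ratio

15.06/6.09 ≈ 2.473. Nearest candidates are silver ratio (2.414, off by 0.059) and root-5 (2.236, off by 0.237).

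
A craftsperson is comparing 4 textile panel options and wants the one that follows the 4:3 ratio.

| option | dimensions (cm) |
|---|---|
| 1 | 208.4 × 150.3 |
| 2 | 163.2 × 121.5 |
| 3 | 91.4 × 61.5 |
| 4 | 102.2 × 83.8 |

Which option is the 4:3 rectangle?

2

Target 4:3 ≈ 1.333.
1: 1.387 (Δ0.054)  2: 1.343 (Δ0.010)  3: 1.486 (Δ0.153)  4: 1.220 (Δ0.113)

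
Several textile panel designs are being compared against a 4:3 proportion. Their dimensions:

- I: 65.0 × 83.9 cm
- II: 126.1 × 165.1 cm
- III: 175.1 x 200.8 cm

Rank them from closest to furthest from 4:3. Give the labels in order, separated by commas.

I: 83.9/65.0 ≈ 1.291 → |1.291 − 1.333| = 0.042
II: 165.1/126.1 ≈ 1.309 → |1.309 − 1.333| = 0.024
III: 200.8/175.1 ≈ 1.147 → |1.147 − 1.333| = 0.186

II, I, III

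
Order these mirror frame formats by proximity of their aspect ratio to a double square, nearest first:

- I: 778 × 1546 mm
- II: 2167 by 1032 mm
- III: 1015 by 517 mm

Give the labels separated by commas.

I: 1546/778 ≈ 1.987 → |1.987 − 2.000| = 0.013
II: 2167/1032 ≈ 2.100 → |2.100 − 2.000| = 0.100
III: 1015/517 ≈ 1.963 → |1.963 − 2.000| = 0.037

I, III, II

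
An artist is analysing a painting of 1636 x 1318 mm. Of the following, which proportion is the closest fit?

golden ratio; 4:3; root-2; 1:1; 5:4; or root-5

5:4

Ratio = 1636 / 1318 ≈ 1.241.
Distances: golden ratio 1.618 (Δ 0.377); 4:3 1.333 (Δ 0.092); root-2 1.414 (Δ 0.173); 1:1 1.000 (Δ 0.241); 5:4 1.250 (Δ 0.009); root-5 2.236 (Δ 0.995).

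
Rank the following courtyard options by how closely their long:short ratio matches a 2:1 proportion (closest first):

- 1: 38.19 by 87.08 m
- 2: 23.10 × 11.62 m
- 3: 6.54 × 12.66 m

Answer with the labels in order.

1: 87.08/38.19 ≈ 2.280 → |2.280 − 2.000| = 0.280
2: 23.10/11.62 ≈ 1.988 → |1.988 − 2.000| = 0.012
3: 12.66/6.54 ≈ 1.936 → |1.936 − 2.000| = 0.064

2, 3, 1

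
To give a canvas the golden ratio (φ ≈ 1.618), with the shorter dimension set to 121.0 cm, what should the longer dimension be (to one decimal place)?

195.8 cm

golden ratio ≈ 1.61803.
Longer side = 121.0 × 1.61803 ≈ 195.782 → 195.8 cm.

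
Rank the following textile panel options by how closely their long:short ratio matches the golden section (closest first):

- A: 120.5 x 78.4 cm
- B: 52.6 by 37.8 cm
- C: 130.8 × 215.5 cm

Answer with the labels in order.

A: 120.5/78.4 ≈ 1.537 → |1.537 − 1.618| = 0.081
B: 52.6/37.8 ≈ 1.392 → |1.392 − 1.618| = 0.226
C: 215.5/130.8 ≈ 1.648 → |1.648 − 1.618| = 0.030

C, A, B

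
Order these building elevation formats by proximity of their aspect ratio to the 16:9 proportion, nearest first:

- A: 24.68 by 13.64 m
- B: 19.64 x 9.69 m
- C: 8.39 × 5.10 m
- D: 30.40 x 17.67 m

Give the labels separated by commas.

A, D, C, B

A: 24.68/13.64 ≈ 1.809 → |1.809 − 1.778| = 0.031
B: 19.64/9.69 ≈ 2.027 → |2.027 − 1.778| = 0.249
C: 8.39/5.10 ≈ 1.645 → |1.645 − 1.778| = 0.133
D: 30.40/17.67 ≈ 1.720 → |1.720 − 1.778| = 0.058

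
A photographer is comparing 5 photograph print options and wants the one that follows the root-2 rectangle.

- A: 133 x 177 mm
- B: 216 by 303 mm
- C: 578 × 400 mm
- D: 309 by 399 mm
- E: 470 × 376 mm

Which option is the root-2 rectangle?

B

Target root-2 ≈ 1.414.
A: 1.331 (Δ0.083)  B: 1.403 (Δ0.011)  C: 1.445 (Δ0.031)  D: 1.291 (Δ0.123)  E: 1.250 (Δ0.164)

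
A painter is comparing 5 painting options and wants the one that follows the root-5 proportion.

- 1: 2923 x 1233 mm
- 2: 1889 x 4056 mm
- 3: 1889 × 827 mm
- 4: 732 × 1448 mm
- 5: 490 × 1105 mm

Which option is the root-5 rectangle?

Target root-5 ≈ 2.236.
1: 2.371 (Δ0.135)  2: 2.147 (Δ0.089)  3: 2.284 (Δ0.048)  4: 1.978 (Δ0.258)  5: 2.255 (Δ0.019)

5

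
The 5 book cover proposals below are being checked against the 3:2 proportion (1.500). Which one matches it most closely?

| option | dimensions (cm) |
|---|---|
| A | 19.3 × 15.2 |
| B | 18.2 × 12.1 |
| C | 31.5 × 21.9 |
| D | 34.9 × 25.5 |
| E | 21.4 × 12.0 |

Target 3:2 ≈ 1.500.
A: 1.270 (Δ0.230)  B: 1.504 (Δ0.004)  C: 1.438 (Δ0.062)  D: 1.369 (Δ0.131)  E: 1.783 (Δ0.283)

B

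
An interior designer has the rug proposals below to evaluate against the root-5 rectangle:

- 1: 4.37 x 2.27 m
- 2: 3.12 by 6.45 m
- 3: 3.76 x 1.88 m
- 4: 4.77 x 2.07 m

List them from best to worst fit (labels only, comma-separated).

4, 2, 3, 1

Ratios: 1 = 4.37 / 2.27 ≈ 1.925; 2 = 6.45 / 3.12 ≈ 2.067; 3 = 3.76 / 1.88 ≈ 2.000; 4 = 4.77 / 2.07 ≈ 2.304.
|Δ from 2.236|: 1 0.311; 2 0.169; 3 0.236; 4 0.068.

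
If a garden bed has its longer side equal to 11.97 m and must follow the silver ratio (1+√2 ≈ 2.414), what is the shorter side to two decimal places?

silver ratio ≈ 2.41421.
Shorter side = 11.97 ÷ 2.41421 ≈ 4.9581 → 4.96 m.

4.96 m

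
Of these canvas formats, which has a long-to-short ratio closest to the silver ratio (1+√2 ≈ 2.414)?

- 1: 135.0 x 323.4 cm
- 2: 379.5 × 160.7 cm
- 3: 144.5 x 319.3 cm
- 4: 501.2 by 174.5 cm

1

Ratios (long/short): 1 ≈ 2.396; 2 ≈ 2.362; 3 ≈ 2.210; 4 ≈ 2.872.
silver ratio ≈ 2.414; option 1 is nearest (Δ 0.018).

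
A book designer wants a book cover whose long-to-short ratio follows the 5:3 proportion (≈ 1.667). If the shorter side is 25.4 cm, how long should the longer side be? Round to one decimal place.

5:3 ≈ 1.66667.
Longer side = 25.4 × 1.66667 ≈ 42.333 → 42.3 cm.

42.3 cm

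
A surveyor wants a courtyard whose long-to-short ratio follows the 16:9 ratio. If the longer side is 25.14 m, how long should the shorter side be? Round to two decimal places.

14.14 m

16:9 ≈ 1.77778.
Shorter side = 25.14 ÷ 1.77778 ≈ 14.1412 → 14.14 m.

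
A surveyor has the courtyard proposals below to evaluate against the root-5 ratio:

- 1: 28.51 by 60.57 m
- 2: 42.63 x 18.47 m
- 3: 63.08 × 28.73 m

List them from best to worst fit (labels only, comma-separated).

3, 2, 1

1: 60.57/28.51 ≈ 2.125 → |2.125 − 2.236| = 0.111
2: 42.63/18.47 ≈ 2.308 → |2.308 − 2.236| = 0.072
3: 63.08/28.73 ≈ 2.196 → |2.196 − 2.236| = 0.040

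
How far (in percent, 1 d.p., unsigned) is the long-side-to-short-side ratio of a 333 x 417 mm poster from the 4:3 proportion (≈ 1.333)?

Ratio = 417 / 333 ≈ 1.2523.
Ideal 4:3 ≈ 1.3333. |1.2523 − 1.3333| / 1.3333 ≈ 6.08% → 6.1%.

6.1%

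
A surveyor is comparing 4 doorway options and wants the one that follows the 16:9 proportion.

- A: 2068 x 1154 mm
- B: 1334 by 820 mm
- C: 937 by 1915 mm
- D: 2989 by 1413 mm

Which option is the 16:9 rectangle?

A

Target 16:9 ≈ 1.778.
A: 1.792 (Δ0.014)  B: 1.627 (Δ0.151)  C: 2.044 (Δ0.266)  D: 2.115 (Δ0.337)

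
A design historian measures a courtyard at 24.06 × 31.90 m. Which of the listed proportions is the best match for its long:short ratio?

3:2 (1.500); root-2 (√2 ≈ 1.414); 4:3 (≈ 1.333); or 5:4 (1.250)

Ratio = 31.90 / 24.06 ≈ 1.326.
Distances: 3:2 1.500 (Δ 0.174); root-2 1.414 (Δ 0.088); 4:3 1.333 (Δ 0.007); 5:4 1.250 (Δ 0.076).

4:3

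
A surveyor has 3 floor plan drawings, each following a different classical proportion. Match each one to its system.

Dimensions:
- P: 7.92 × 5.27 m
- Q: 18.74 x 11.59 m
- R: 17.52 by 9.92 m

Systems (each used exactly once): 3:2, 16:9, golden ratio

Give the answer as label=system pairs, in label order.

P = 7.92/5.27 ≈ 1.503 → 3:2 (1.500)
Q = 18.74/11.59 ≈ 1.617 → golden ratio (1.618)
R = 17.52/9.92 ≈ 1.766 → 16:9 (1.778)

P=3:2, Q=golden ratio, R=16:9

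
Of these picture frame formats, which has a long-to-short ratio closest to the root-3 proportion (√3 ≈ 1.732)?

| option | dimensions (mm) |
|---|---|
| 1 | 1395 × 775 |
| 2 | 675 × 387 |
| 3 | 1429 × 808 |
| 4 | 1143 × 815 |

Target root-3 ≈ 1.732.
1: 1.800 (Δ0.068)  2: 1.744 (Δ0.012)  3: 1.769 (Δ0.037)  4: 1.402 (Δ0.330)

2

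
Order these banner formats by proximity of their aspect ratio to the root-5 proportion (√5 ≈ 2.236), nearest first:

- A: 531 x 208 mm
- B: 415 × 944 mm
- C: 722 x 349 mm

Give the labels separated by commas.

Ratios: A = 531 / 208 ≈ 2.553; B = 944 / 415 ≈ 2.275; C = 722 / 349 ≈ 2.069.
|Δ from 2.236|: A 0.317; B 0.039; C 0.167.

B, C, A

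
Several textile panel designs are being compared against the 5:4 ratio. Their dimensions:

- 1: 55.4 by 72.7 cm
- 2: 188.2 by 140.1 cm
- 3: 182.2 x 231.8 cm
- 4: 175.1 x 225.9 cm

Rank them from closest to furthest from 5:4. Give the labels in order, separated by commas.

Ratios: 1 = 72.7 / 55.4 ≈ 1.312; 2 = 188.2 / 140.1 ≈ 1.343; 3 = 231.8 / 182.2 ≈ 1.272; 4 = 225.9 / 175.1 ≈ 1.290.
|Δ from 1.250|: 1 0.062; 2 0.093; 3 0.022; 4 0.040.

3, 4, 1, 2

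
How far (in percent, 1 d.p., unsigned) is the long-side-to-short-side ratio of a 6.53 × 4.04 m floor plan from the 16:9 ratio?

Ratio = 6.53 / 4.04 ≈ 1.6163.
Ideal 16:9 ≈ 1.7778. |1.6163 − 1.7778| / 1.7778 ≈ 9.08% → 9.1%.

9.1%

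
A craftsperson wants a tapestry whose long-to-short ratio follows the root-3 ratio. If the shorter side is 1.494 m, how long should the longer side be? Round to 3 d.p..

root-3 ≈ 1.73205.
Longer side = 1.494 × 1.73205 ≈ 2.58768 → 2.588 m.

2.588 m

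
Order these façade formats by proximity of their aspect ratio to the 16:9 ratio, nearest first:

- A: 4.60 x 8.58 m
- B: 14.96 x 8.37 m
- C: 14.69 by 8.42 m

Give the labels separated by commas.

B, C, A

A: 8.58/4.60 ≈ 1.865 → |1.865 − 1.778| = 0.087
B: 14.96/8.37 ≈ 1.787 → |1.787 − 1.778| = 0.009
C: 14.69/8.42 ≈ 1.745 → |1.745 − 1.778| = 0.033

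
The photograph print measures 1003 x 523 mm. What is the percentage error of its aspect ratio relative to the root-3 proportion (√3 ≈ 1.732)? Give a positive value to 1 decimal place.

Ratio = 1003 / 523 ≈ 1.9178.
Ideal root-3 ≈ 1.7321. |1.9178 − 1.7321| / 1.7321 ≈ 10.72% → 10.7%.

10.7%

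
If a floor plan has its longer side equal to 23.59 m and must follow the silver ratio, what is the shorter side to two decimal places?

silver ratio ≈ 2.41421.
Shorter side = 23.59 ÷ 2.41421 ≈ 9.7713 → 9.77 m.

9.77 m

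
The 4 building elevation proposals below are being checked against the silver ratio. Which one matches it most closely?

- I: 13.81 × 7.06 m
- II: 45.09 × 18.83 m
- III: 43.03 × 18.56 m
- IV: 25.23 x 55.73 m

II

Target silver ratio ≈ 2.414.
I: 1.956 (Δ0.458)  II: 2.395 (Δ0.019)  III: 2.318 (Δ0.096)  IV: 2.209 (Δ0.205)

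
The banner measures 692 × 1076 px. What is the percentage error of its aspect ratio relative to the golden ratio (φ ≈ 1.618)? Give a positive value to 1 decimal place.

3.9%

Ratio = 1076 / 692 ≈ 1.5549.
Ideal golden ratio ≈ 1.6180. |1.5549 − 1.6180| / 1.6180 ≈ 3.90% → 3.9%.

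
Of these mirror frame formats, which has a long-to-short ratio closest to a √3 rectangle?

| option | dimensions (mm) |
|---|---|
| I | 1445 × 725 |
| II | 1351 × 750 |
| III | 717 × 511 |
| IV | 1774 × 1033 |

IV

Target root-3 ≈ 1.732.
I: 1.993 (Δ0.261)  II: 1.801 (Δ0.069)  III: 1.403 (Δ0.329)  IV: 1.717 (Δ0.015)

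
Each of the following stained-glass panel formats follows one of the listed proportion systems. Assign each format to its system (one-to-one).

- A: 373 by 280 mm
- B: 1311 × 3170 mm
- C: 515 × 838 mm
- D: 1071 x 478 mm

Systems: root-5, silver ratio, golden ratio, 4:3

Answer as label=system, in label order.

A=4:3, B=silver ratio, C=golden ratio, D=root-5

A = 373/280 ≈ 1.332 → 4:3 (1.333)
B = 3170/1311 ≈ 2.418 → silver ratio (2.414)
C = 838/515 ≈ 1.627 → golden ratio (1.618)
D = 1071/478 ≈ 2.241 → root-5 (2.236)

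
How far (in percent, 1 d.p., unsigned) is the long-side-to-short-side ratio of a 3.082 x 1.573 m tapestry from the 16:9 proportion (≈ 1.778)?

10.2%

Ratio = 3.082 / 1.573 ≈ 1.9593.
Ideal 16:9 ≈ 1.7778. |1.9593 − 1.7778| / 1.7778 ≈ 10.21% → 10.2%.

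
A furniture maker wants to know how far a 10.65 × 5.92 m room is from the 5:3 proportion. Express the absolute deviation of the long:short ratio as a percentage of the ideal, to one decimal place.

Ratio = 10.65 / 5.92 ≈ 1.7990.
Ideal 5:3 ≈ 1.6667. |1.7990 − 1.6667| / 1.6667 ≈ 7.94% → 7.9%.

7.9%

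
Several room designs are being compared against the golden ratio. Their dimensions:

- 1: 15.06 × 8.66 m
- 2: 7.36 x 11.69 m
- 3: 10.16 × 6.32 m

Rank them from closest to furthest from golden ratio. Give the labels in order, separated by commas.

1: 15.06/8.66 ≈ 1.739 → |1.739 − 1.618| = 0.121
2: 11.69/7.36 ≈ 1.588 → |1.588 − 1.618| = 0.030
3: 10.16/6.32 ≈ 1.608 → |1.608 − 1.618| = 0.010

3, 2, 1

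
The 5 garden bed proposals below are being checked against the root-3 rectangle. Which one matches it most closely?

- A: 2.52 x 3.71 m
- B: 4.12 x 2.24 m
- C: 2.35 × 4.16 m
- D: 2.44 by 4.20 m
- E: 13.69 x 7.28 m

Ratios (long/short): A ≈ 1.472; B ≈ 1.839; C ≈ 1.770; D ≈ 1.721; E ≈ 1.880.
root-3 ≈ 1.732; option D is nearest (Δ 0.011).

D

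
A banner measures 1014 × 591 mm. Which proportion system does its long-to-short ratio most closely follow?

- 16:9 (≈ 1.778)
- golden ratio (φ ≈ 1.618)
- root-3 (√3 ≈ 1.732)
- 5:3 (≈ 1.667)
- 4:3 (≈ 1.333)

1014/591 ≈ 1.716. Nearest candidates are root-3 (1.732, off by 0.016) and 5:3 (1.667, off by 0.049).

root-3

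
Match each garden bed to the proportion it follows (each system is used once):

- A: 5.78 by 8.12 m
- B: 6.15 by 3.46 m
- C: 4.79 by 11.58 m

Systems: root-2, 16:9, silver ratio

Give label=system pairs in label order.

Ratios: A ≈ 1.405; B ≈ 1.777; C ≈ 2.418.
Targets: root-2 ≈ 1.414; 16:9 ≈ 1.778; silver ratio ≈ 2.414.

A=root-2, B=16:9, C=silver ratio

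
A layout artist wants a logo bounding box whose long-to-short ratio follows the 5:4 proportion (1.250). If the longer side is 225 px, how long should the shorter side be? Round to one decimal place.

5:4 = 1.25000.
Shorter side = 225 ÷ 1.25000 ≈ 180.000 → 180.0 px.

180.0 px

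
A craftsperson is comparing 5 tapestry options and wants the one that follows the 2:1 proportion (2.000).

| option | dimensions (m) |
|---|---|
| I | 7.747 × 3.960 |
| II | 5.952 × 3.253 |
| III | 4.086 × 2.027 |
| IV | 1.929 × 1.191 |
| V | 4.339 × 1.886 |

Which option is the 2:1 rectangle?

III

Ratios (long/short): I ≈ 1.956; II ≈ 1.830; III ≈ 2.016; IV ≈ 1.620; V ≈ 2.301.
2:1 ≈ 2.000; option III is nearest (Δ 0.016).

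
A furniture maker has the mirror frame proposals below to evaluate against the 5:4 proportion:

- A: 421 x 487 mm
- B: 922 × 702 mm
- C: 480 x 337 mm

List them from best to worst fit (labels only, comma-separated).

A: 487/421 ≈ 1.157 → |1.157 − 1.250| = 0.093
B: 922/702 ≈ 1.313 → |1.313 − 1.250| = 0.063
C: 480/337 ≈ 1.424 → |1.424 − 1.250| = 0.174

B, A, C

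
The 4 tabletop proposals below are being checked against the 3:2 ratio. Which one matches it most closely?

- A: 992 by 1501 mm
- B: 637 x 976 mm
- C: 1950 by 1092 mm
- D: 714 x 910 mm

Ratios (long/short): A ≈ 1.513; B ≈ 1.532; C ≈ 1.786; D ≈ 1.275.
3:2 ≈ 1.500; option A is nearest (Δ 0.013).

A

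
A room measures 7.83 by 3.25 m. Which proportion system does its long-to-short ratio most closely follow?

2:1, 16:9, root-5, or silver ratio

7.83/3.25 ≈ 2.409. Nearest candidates are silver ratio (2.414, off by 0.005) and root-5 (2.236, off by 0.173).

silver ratio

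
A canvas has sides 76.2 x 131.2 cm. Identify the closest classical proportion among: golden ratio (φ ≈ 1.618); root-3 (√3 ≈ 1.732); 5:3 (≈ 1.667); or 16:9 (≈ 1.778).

Ratio = 131.2 / 76.2 ≈ 1.722.
Distances: golden ratio 1.618 (Δ 0.104); root-3 1.732 (Δ 0.010); 5:3 1.667 (Δ 0.055); 16:9 1.778 (Δ 0.056).

root-3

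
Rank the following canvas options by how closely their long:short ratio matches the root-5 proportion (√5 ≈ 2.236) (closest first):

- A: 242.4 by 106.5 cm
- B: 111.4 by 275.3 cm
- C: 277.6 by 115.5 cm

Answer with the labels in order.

Ratios: A = 242.4 / 106.5 ≈ 2.276; B = 275.3 / 111.4 ≈ 2.471; C = 277.6 / 115.5 ≈ 2.403.
|Δ from 2.236|: A 0.040; B 0.235; C 0.167.

A, C, B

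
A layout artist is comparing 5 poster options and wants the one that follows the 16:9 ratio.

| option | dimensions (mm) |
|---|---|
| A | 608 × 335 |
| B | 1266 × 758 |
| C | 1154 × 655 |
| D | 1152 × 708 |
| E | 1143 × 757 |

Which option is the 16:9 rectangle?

Ratios (long/short): A ≈ 1.815; B ≈ 1.670; C ≈ 1.762; D ≈ 1.627; E ≈ 1.510.
16:9 ≈ 1.778; option C is nearest (Δ 0.016).

C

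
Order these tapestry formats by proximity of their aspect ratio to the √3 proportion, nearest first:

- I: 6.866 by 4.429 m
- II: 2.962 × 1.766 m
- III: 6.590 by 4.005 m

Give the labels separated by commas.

I: 6.866/4.429 ≈ 1.550 → |1.550 − 1.732| = 0.182
II: 2.962/1.766 ≈ 1.677 → |1.677 − 1.732| = 0.055
III: 6.590/4.005 ≈ 1.645 → |1.645 − 1.732| = 0.087

II, III, I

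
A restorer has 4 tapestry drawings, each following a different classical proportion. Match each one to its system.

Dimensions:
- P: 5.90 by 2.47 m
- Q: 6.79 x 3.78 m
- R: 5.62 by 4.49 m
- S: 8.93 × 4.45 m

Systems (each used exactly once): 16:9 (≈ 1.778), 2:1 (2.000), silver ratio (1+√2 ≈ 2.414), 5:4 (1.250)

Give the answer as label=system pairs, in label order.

Ratios: P ≈ 2.389; Q ≈ 1.796; R ≈ 1.252; S ≈ 2.007.
Targets: 16:9 ≈ 1.778; 2:1 ≈ 2.000; silver ratio ≈ 2.414; 5:4 ≈ 1.250.

P=silver ratio, Q=16:9, R=5:4, S=2:1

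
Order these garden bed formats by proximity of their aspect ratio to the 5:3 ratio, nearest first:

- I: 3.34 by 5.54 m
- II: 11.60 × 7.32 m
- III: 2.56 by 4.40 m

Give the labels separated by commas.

Ratios: I = 5.54 / 3.34 ≈ 1.659; II = 11.60 / 7.32 ≈ 1.585; III = 4.40 / 2.56 ≈ 1.719.
|Δ from 1.667|: I 0.008; II 0.082; III 0.052.

I, III, II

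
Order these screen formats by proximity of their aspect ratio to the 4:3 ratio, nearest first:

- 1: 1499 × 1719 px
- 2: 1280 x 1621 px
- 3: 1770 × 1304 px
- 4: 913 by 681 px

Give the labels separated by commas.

4, 3, 2, 1

1: 1719/1499 ≈ 1.147 → |1.147 − 1.333| = 0.186
2: 1621/1280 ≈ 1.266 → |1.266 − 1.333| = 0.067
3: 1770/1304 ≈ 1.357 → |1.357 − 1.333| = 0.024
4: 913/681 ≈ 1.341 → |1.341 − 1.333| = 0.008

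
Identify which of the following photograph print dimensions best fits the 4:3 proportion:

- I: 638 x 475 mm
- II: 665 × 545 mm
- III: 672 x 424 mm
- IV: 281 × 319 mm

Ratios (long/short): I ≈ 1.343; II ≈ 1.220; III ≈ 1.585; IV ≈ 1.135.
4:3 ≈ 1.333; option I is nearest (Δ 0.010).

I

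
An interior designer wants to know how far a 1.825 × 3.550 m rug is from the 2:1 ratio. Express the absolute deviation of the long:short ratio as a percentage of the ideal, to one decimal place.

Ratio = 3.550 / 1.825 ≈ 1.9452.
Ideal 2:1 = 2.0000. |1.9452 − 2.0000| / 2.0000 ≈ 2.74% → 2.7%.

2.7%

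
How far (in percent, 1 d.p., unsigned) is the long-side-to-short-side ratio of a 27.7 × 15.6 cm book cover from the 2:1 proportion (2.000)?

11.2%

Ratio = 27.7 / 15.6 ≈ 1.7756.
Ideal 2:1 = 2.0000. |1.7756 − 2.0000| / 2.0000 ≈ 11.22% → 11.2%.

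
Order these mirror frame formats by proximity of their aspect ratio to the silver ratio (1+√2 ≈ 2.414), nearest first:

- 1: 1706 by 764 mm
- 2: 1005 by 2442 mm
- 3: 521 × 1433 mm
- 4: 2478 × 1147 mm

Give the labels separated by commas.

2, 1, 4, 3

1: 1706/764 ≈ 2.233 → |2.233 − 2.414| = 0.181
2: 2442/1005 ≈ 2.430 → |2.430 − 2.414| = 0.016
3: 1433/521 ≈ 2.750 → |2.750 − 2.414| = 0.336
4: 2478/1147 ≈ 2.160 → |2.160 − 2.414| = 0.254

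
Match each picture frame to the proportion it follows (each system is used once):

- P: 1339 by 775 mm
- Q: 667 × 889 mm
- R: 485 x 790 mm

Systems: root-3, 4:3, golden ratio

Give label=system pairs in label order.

P = 1339/775 ≈ 1.728 → root-3 (1.732)
Q = 889/667 ≈ 1.333 → 4:3 (1.333)
R = 790/485 ≈ 1.629 → golden ratio (1.618)

P=root-3, Q=4:3, R=golden ratio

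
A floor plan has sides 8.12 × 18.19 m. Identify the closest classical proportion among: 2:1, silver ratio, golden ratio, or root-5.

18.19/8.12 ≈ 2.240. Nearest candidates are root-5 (2.236, off by 0.004) and silver ratio (2.414, off by 0.174).

root-5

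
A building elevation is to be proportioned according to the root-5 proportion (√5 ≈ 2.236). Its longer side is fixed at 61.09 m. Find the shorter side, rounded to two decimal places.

27.32 m

root-5 ≈ 2.23607.
Shorter side = 61.09 ÷ 2.23607 ≈ 27.3203 → 27.32 m.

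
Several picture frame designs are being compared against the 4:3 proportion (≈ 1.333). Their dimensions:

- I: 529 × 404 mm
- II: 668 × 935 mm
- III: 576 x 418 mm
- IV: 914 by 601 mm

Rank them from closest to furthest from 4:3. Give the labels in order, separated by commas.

Ratios: I = 529 / 404 ≈ 1.309; II = 935 / 668 ≈ 1.400; III = 576 / 418 ≈ 1.378; IV = 914 / 601 ≈ 1.521.
|Δ from 1.333|: I 0.024; II 0.067; III 0.045; IV 0.188.

I, III, II, IV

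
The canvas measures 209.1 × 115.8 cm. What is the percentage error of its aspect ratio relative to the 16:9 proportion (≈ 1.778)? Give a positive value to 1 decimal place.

Ratio = 209.1 / 115.8 ≈ 1.8057.
Ideal 16:9 ≈ 1.7778. |1.8057 − 1.7778| / 1.7778 ≈ 1.57% → 1.6%.

1.6%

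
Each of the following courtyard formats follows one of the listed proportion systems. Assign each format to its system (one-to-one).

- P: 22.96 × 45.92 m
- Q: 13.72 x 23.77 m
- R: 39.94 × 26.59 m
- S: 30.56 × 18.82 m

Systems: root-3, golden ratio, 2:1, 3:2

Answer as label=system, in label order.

Ratios: P ≈ 2.000; Q ≈ 1.733; R ≈ 1.502; S ≈ 1.624.
Targets: root-3 ≈ 1.732; golden ratio ≈ 1.618; 2:1 ≈ 2.000; 3:2 ≈ 1.500.

P=2:1, Q=root-3, R=3:2, S=golden ratio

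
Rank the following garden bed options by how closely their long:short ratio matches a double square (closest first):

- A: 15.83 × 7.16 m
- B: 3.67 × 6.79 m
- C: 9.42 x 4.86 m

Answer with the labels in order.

Ratios: A = 15.83 / 7.16 ≈ 2.211; B = 6.79 / 3.67 ≈ 1.850; C = 9.42 / 4.86 ≈ 1.938.
|Δ from 2.000|: A 0.211; B 0.150; C 0.062.

C, B, A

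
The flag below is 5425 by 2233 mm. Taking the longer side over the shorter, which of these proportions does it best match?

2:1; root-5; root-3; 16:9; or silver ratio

silver ratio

5425/2233 ≈ 2.429. Nearest candidates are silver ratio (2.414, off by 0.015) and root-5 (2.236, off by 0.193).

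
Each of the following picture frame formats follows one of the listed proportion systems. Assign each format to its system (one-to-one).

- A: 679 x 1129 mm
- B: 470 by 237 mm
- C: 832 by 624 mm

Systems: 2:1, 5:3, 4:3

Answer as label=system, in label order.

Ratios: A ≈ 1.663; B ≈ 1.983; C ≈ 1.333.
Targets: 2:1 ≈ 2.000; 5:3 ≈ 1.667; 4:3 ≈ 1.333.

A=5:3, B=2:1, C=4:3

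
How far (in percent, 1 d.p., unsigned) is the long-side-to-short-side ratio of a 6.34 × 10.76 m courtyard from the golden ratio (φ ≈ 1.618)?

4.9%

Ratio = 10.76 / 6.34 ≈ 1.6972.
Ideal golden ratio ≈ 1.6180. |1.6972 − 1.6180| / 1.6180 ≈ 4.89% → 4.9%.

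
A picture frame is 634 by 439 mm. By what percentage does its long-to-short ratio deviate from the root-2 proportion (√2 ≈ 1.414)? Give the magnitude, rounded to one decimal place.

2.1%

Ratio = 634 / 439 ≈ 1.4442.
Ideal root-2 ≈ 1.4142. |1.4442 − 1.4142| / 1.4142 ≈ 2.12% → 2.1%.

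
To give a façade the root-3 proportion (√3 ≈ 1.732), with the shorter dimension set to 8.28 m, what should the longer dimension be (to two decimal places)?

root-3 ≈ 1.73205.
Longer side = 8.28 × 1.73205 ≈ 14.3414 → 14.34 m.

14.34 m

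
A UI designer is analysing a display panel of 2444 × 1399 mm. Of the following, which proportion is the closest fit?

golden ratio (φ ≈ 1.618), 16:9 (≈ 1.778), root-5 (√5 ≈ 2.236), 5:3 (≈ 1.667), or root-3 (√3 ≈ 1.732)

2444/1399 ≈ 1.747. Nearest candidates are root-3 (1.732, off by 0.015) and 16:9 (1.778, off by 0.031).

root-3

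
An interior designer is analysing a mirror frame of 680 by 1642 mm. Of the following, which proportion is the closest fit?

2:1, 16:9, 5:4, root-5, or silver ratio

1642/680 ≈ 2.415. Nearest candidates are silver ratio (2.414, off by 0.001) and root-5 (2.236, off by 0.179).

silver ratio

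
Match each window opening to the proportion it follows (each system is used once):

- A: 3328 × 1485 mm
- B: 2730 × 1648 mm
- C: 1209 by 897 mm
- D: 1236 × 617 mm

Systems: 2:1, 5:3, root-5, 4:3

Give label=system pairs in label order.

A = 3328/1485 ≈ 2.241 → root-5 (2.236)
B = 2730/1648 ≈ 1.657 → 5:3 (1.667)
C = 1209/897 ≈ 1.348 → 4:3 (1.333)
D = 1236/617 ≈ 2.003 → 2:1 (2.000)

A=root-5, B=5:3, C=4:3, D=2:1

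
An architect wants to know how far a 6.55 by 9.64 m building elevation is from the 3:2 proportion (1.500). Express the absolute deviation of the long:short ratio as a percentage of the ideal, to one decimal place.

Ratio = 9.64 / 6.55 ≈ 1.4718.
Ideal 3:2 = 1.5000. |1.4718 − 1.5000| / 1.5000 ≈ 1.88% → 1.9%.

1.9%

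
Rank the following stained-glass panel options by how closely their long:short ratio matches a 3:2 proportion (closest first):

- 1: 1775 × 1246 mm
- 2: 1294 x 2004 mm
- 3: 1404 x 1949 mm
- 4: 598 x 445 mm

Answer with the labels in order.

2, 1, 3, 4

1: 1775/1246 ≈ 1.425 → |1.425 − 1.500| = 0.075
2: 2004/1294 ≈ 1.549 → |1.549 − 1.500| = 0.049
3: 1949/1404 ≈ 1.388 → |1.388 − 1.500| = 0.112
4: 598/445 ≈ 1.344 → |1.344 − 1.500| = 0.156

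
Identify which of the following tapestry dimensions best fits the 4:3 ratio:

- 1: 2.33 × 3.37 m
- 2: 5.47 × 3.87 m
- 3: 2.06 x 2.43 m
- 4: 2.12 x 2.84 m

Ratios (long/short): 1 ≈ 1.446; 2 ≈ 1.413; 3 ≈ 1.180; 4 ≈ 1.340.
4:3 ≈ 1.333; option 4 is nearest (Δ 0.007).

4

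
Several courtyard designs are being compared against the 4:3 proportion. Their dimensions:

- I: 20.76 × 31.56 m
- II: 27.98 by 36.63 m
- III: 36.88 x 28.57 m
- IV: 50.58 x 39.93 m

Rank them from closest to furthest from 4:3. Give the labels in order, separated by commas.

Ratios: I = 31.56 / 20.76 ≈ 1.520; II = 36.63 / 27.98 ≈ 1.309; III = 36.88 / 28.57 ≈ 1.291; IV = 50.58 / 39.93 ≈ 1.267.
|Δ from 1.333|: I 0.187; II 0.024; III 0.042; IV 0.066.

II, III, IV, I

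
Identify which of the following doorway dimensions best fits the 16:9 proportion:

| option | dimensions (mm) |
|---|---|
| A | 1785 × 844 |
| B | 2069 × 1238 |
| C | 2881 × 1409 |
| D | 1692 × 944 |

D

Ratios (long/short): A ≈ 2.115; B ≈ 1.671; C ≈ 2.045; D ≈ 1.792.
16:9 ≈ 1.778; option D is nearest (Δ 0.014).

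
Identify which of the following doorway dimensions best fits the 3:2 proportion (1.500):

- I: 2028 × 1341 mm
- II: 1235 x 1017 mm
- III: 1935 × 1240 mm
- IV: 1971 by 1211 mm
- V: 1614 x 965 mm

I

Target 3:2 ≈ 1.500.
I: 1.512 (Δ0.012)  II: 1.214 (Δ0.286)  III: 1.560 (Δ0.060)  IV: 1.628 (Δ0.128)  V: 1.673 (Δ0.173)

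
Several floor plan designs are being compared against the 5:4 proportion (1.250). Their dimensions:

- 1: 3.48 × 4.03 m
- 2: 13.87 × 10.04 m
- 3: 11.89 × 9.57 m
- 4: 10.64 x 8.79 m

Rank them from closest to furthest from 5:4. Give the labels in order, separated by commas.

Ratios: 1 = 4.03 / 3.48 ≈ 1.158; 2 = 13.87 / 10.04 ≈ 1.381; 3 = 11.89 / 9.57 ≈ 1.242; 4 = 10.64 / 8.79 ≈ 1.210.
|Δ from 1.250|: 1 0.092; 2 0.131; 3 0.008; 4 0.040.

3, 4, 1, 2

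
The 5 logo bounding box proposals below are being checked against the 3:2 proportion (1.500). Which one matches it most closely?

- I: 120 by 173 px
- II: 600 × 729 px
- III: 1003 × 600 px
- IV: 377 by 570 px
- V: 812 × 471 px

Target 3:2 ≈ 1.500.
I: 1.442 (Δ0.058)  II: 1.215 (Δ0.285)  III: 1.672 (Δ0.172)  IV: 1.512 (Δ0.012)  V: 1.724 (Δ0.224)

IV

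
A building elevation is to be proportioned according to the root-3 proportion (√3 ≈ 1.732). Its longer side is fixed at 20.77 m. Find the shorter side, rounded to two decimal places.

root-3 ≈ 1.73205.
Shorter side = 20.77 ÷ 1.73205 ≈ 11.9916 → 11.99 m.

11.99 m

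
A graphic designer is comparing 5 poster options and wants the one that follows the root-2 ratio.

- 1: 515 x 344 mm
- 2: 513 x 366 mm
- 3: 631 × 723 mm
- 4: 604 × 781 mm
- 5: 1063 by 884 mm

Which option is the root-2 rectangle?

Target root-2 ≈ 1.414.
1: 1.497 (Δ0.083)  2: 1.402 (Δ0.012)  3: 1.146 (Δ0.268)  4: 1.293 (Δ0.121)  5: 1.202 (Δ0.212)

2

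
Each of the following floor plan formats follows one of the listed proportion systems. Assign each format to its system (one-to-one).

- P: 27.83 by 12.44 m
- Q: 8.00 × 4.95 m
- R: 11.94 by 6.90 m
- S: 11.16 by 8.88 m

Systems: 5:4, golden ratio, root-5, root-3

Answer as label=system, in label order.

Ratios: P ≈ 2.237; Q ≈ 1.616; R ≈ 1.730; S ≈ 1.257.
Targets: 5:4 ≈ 1.250; golden ratio ≈ 1.618; root-5 ≈ 2.236; root-3 ≈ 1.732.

P=root-5, Q=golden ratio, R=root-3, S=5:4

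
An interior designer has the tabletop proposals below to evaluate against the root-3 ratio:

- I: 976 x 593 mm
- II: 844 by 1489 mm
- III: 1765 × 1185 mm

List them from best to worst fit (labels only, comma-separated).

I: 976/593 ≈ 1.646 → |1.646 − 1.732| = 0.086
II: 1489/844 ≈ 1.764 → |1.764 − 1.732| = 0.032
III: 1765/1185 ≈ 1.489 → |1.489 − 1.732| = 0.243

II, I, III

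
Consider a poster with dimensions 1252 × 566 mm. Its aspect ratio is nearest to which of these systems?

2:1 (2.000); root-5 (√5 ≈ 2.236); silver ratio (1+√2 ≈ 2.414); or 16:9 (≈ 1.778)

Ratio = 1252 / 566 ≈ 2.212.
Distances: 2:1 2.000 (Δ 0.212); root-5 2.236 (Δ 0.024); silver ratio 2.414 (Δ 0.202); 16:9 1.778 (Δ 0.434).

root-5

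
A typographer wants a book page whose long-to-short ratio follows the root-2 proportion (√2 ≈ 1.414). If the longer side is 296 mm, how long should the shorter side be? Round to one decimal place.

root-2 ≈ 1.41421.
Shorter side = 296 ÷ 1.41421 ≈ 209.304 → 209.3 mm.

209.3 mm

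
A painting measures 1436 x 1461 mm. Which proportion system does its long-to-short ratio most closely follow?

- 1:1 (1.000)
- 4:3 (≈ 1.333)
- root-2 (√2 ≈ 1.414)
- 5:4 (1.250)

Ratio = 1461 / 1436 ≈ 1.017.
Distances: 1:1 1.000 (Δ 0.017); 4:3 1.333 (Δ 0.316); root-2 1.414 (Δ 0.397); 5:4 1.250 (Δ 0.233).

1:1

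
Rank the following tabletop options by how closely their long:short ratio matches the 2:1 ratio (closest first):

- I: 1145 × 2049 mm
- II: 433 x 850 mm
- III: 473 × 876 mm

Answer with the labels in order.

II, III, I

I: 2049/1145 ≈ 1.790 → |1.790 − 2.000| = 0.210
II: 850/433 ≈ 1.963 → |1.963 − 2.000| = 0.037
III: 876/473 ≈ 1.852 → |1.852 − 2.000| = 0.148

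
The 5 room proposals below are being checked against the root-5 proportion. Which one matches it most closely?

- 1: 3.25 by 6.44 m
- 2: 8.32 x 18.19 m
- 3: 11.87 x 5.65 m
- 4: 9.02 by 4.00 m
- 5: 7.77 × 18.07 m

Target root-5 ≈ 2.236.
1: 1.982 (Δ0.254)  2: 2.186 (Δ0.050)  3: 2.101 (Δ0.135)  4: 2.255 (Δ0.019)  5: 2.326 (Δ0.090)

4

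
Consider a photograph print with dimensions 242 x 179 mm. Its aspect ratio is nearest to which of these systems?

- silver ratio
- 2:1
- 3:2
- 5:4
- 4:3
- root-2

4:3

242/179 ≈ 1.352. Nearest candidates are 4:3 (1.333, off by 0.019) and root-2 (1.414, off by 0.062).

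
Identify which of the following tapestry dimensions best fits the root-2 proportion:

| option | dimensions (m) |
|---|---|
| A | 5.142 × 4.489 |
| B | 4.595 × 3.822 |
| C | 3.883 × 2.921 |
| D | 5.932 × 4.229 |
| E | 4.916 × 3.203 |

Target root-2 ≈ 1.414.
A: 1.145 (Δ0.269)  B: 1.202 (Δ0.212)  C: 1.329 (Δ0.085)  D: 1.403 (Δ0.011)  E: 1.535 (Δ0.121)

D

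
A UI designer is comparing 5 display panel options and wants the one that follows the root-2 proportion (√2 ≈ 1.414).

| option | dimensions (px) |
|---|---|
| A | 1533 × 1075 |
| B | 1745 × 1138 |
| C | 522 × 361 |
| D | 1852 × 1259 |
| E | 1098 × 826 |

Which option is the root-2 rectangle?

A

Ratios (long/short): A ≈ 1.426; B ≈ 1.533; C ≈ 1.446; D ≈ 1.471; E ≈ 1.329.
root-2 ≈ 1.414; option A is nearest (Δ 0.012).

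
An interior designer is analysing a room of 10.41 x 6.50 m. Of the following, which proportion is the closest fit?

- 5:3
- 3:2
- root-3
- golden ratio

golden ratio

10.41/6.50 ≈ 1.602. Nearest candidates are golden ratio (1.618, off by 0.016) and 5:3 (1.667, off by 0.065).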